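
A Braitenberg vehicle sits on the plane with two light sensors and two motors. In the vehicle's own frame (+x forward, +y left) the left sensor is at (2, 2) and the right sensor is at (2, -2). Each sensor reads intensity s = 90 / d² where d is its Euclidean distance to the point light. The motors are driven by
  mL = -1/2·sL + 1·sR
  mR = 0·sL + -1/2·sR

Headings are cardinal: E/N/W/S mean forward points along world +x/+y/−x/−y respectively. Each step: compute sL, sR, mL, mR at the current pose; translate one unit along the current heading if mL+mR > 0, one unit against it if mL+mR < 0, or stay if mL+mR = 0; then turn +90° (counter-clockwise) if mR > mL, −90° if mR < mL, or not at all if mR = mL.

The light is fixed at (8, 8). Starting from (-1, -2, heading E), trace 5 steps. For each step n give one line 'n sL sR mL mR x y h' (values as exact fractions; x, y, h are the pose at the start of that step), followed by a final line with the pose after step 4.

0 90/113 90/193 1485/21809 -45/193 -1 -2 E
1 45/104 5/16 5/52 -5/32 -2 -2 S
2 18/53 90/193 3033/10229 -45/193 -2 -1 W
3 45/109 9/13 1377/2834 -9/26 -3 -1 N
4 10/13 90/181 265/2353 -45/181 -3 0 E
final -4 0 S

n=0: pose=(-1,-2,E); sL=90/113, sR=90/193; mL=1485/21809, mR=-45/193; mL+mR=-3600/21809 → advance -1; mR−mL=-6570/21809 → turn -1·90°
n=1: pose=(-2,-2,S); sL=45/104, sR=5/16; mL=5/52, mR=-5/32; mL+mR=-25/416 → advance -1; mR−mL=-105/416 → turn -1·90°
n=2: pose=(-2,-1,W); sL=18/53, sR=90/193; mL=3033/10229, mR=-45/193; mL+mR=648/10229 → advance +1; mR−mL=-5418/10229 → turn -1·90°
n=3: pose=(-3,-1,N); sL=45/109, sR=9/13; mL=1377/2834, mR=-9/26; mL+mR=198/1417 → advance +1; mR−mL=-1179/1417 → turn -1·90°
n=4: pose=(-3,0,E); sL=10/13, sR=90/181; mL=265/2353, mR=-45/181; mL+mR=-320/2353 → advance -1; mR−mL=-850/2353 → turn -1·90°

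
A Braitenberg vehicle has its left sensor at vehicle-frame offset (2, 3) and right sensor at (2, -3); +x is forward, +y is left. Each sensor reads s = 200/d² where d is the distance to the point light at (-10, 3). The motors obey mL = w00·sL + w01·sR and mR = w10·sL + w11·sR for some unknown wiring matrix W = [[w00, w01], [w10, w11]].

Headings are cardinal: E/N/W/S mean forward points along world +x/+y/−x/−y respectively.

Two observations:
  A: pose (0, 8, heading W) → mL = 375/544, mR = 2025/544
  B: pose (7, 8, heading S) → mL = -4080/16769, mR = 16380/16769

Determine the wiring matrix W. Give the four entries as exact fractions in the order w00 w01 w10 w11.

obs A: pose=(0,8,W) → sL=50/17, sR=25/16, mL=375/544, mR=2025/544
obs B: pose=(7,8,S) → sL=200/409, sR=40/41, mL=-4080/16769, mR=16380/16769
sensor matrix S = [[50/17, 25/16], [200/409, 40/41]]; det S = 1200375/570146
solve [mL_A; mL_B] = S·[w00; w01] and [mR_A; mR_B] = S·[w10; w11]:
  w00 = 1/2, w01 = -1/2, w10 = 1, w11 = 1/2

1/2 -1/2 1 1/2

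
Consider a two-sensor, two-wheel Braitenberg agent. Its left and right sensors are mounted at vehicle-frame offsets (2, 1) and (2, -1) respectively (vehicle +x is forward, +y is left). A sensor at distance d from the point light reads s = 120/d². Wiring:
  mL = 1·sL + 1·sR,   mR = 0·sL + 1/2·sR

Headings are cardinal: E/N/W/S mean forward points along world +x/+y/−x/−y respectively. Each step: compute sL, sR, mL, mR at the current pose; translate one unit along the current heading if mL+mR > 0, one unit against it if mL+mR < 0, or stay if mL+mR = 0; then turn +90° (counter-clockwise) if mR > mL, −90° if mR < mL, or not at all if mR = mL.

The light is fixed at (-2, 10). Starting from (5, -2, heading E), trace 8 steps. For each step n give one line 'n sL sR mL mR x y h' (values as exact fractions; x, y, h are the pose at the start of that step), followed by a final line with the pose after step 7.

0 60/101 12/25 2712/2525 6/25 5 -2 E
1 120/277 24/49 12528/13573 12/49 6 -2 S
2 15/29 2/3 103/87 1/3 6 -3 W
3 120/157 24/37 8208/5809 12/37 5 -3 N
4 60/101 12/25 2712/2525 6/25 5 -2 E
5 120/277 24/49 12528/13573 12/49 6 -2 S
6 15/29 2/3 103/87 1/3 6 -3 W
7 120/157 24/37 8208/5809 12/37 5 -3 N
final 5 -2 E

n=0: pose=(5,-2,E); sL=60/101, sR=12/25; mL=2712/2525, mR=6/25; mL+mR=3318/2525 → advance +1; mR−mL=-2106/2525 → turn -1·90°
n=1: pose=(6,-2,S); sL=120/277, sR=24/49; mL=12528/13573, mR=12/49; mL+mR=15852/13573 → advance +1; mR−mL=-9204/13573 → turn -1·90°
n=2: pose=(6,-3,W); sL=15/29, sR=2/3; mL=103/87, mR=1/3; mL+mR=44/29 → advance +1; mR−mL=-74/87 → turn -1·90°
n=3: pose=(5,-3,N); sL=120/157, sR=24/37; mL=8208/5809, mR=12/37; mL+mR=10092/5809 → advance +1; mR−mL=-6324/5809 → turn -1·90°
n=4: pose=(5,-2,E); sL=60/101, sR=12/25; mL=2712/2525, mR=6/25; mL+mR=3318/2525 → advance +1; mR−mL=-2106/2525 → turn -1·90°
n=5: pose=(6,-2,S); sL=120/277, sR=24/49; mL=12528/13573, mR=12/49; mL+mR=15852/13573 → advance +1; mR−mL=-9204/13573 → turn -1·90°
n=6: pose=(6,-3,W); sL=15/29, sR=2/3; mL=103/87, mR=1/3; mL+mR=44/29 → advance +1; mR−mL=-74/87 → turn -1·90°
n=7: pose=(5,-3,N); sL=120/157, sR=24/37; mL=8208/5809, mR=12/37; mL+mR=10092/5809 → advance +1; mR−mL=-6324/5809 → turn -1·90°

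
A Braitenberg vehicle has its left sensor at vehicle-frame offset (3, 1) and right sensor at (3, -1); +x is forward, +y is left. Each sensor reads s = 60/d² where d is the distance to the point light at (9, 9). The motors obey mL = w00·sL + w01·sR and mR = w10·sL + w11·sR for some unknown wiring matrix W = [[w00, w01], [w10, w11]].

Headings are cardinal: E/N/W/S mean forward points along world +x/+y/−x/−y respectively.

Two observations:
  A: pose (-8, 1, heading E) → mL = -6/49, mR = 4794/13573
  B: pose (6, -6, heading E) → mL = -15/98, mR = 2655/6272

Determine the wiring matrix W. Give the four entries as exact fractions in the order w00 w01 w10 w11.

-1/2 0 1 1/2

obs A: pose=(-8,1,E) → sL=12/49, sR=60/277, mL=-6/49, mR=4794/13573
obs B: pose=(6,-6,E) → sL=15/49, sR=15/64, mL=-15/98, mR=2655/6272
sensor matrix S = [[12/49, 60/277], [15/49, 15/64]]; det S = -1935/217168
solve [mL_A; mL_B] = S·[w00; w01] and [mR_A; mR_B] = S·[w10; w11]:
  w00 = -1/2, w01 = 0, w10 = 1, w11 = 1/2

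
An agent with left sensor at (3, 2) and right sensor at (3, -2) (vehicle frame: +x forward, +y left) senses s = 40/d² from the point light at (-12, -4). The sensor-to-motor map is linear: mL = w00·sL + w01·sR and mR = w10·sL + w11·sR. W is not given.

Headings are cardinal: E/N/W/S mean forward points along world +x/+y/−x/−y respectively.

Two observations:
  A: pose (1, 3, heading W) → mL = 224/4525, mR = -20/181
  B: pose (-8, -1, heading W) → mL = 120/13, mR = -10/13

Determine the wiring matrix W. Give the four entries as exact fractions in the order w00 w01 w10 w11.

obs A: pose=(1,3,W) → sL=8/25, sR=40/181, mL=224/4525, mR=-20/181
obs B: pose=(-8,-1,W) → sL=20, sR=20/13, mL=120/13, mR=-10/13
sensor matrix S = [[8/25, 40/181], [20, 20/13]]; det S = -46208/11765
solve [mL_A; mL_B] = S·[w00; w01] and [mR_A; mR_B] = S·[w10; w11]:
  w00 = 1/2, w01 = -1/2, w10 = 0, w11 = -1/2

1/2 -1/2 0 -1/2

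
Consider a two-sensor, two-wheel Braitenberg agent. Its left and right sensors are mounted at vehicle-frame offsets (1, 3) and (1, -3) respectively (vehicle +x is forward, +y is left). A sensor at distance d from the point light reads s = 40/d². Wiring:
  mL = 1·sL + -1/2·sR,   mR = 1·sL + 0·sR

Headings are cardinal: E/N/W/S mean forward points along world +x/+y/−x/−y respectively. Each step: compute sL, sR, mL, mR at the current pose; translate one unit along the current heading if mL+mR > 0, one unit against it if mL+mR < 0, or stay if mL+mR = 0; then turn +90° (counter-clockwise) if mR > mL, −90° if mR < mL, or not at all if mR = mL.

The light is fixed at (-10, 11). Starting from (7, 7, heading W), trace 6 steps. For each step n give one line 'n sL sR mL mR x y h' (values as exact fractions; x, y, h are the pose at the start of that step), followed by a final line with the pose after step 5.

0 8/61 40/257 836/15677 8/61 7 7 W
1 20/193 20/97 10/18721 20/193 6 7 S
2 40/293 40/353 8260/103429 40/293 6 6 E
3 10/53 5/52 775/5512 10/53 7 6 N
4 8/61 40/257 836/15677 8/61 7 7 W
5 20/193 20/97 10/18721 20/193 6 7 S
final 6 6 E

n=0: pose=(7,7,W); sL=8/61, sR=40/257; mL=836/15677, mR=8/61; mL+mR=2892/15677 → advance +1; mR−mL=20/257 → turn +1·90°
n=1: pose=(6,7,S); sL=20/193, sR=20/97; mL=10/18721, mR=20/193; mL+mR=1950/18721 → advance +1; mR−mL=10/97 → turn +1·90°
n=2: pose=(6,6,E); sL=40/293, sR=40/353; mL=8260/103429, mR=40/293; mL+mR=22380/103429 → advance +1; mR−mL=20/353 → turn +1·90°
n=3: pose=(7,6,N); sL=10/53, sR=5/52; mL=775/5512, mR=10/53; mL+mR=1815/5512 → advance +1; mR−mL=5/104 → turn +1·90°
n=4: pose=(7,7,W); sL=8/61, sR=40/257; mL=836/15677, mR=8/61; mL+mR=2892/15677 → advance +1; mR−mL=20/257 → turn +1·90°
n=5: pose=(6,7,S); sL=20/193, sR=20/97; mL=10/18721, mR=20/193; mL+mR=1950/18721 → advance +1; mR−mL=10/97 → turn +1·90°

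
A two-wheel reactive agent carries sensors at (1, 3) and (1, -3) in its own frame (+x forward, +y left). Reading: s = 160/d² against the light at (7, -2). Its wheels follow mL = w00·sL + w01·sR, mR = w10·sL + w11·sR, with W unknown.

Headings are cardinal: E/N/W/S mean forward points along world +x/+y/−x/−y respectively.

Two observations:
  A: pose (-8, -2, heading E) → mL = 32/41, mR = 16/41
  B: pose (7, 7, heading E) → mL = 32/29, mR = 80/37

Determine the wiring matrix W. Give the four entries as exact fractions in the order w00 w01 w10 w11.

1 0 0 1/2

obs A: pose=(-8,-2,E) → sL=32/41, sR=32/41, mL=32/41, mR=16/41
obs B: pose=(7,7,E) → sL=32/29, sR=160/37, mL=32/29, mR=80/37
sensor matrix S = [[32/41, 32/41], [32/29, 160/37]]; det S = 110592/43993
solve [mL_A; mL_B] = S·[w00; w01] and [mR_A; mR_B] = S·[w10; w11]:
  w00 = 1, w01 = 0, w10 = 0, w11 = 1/2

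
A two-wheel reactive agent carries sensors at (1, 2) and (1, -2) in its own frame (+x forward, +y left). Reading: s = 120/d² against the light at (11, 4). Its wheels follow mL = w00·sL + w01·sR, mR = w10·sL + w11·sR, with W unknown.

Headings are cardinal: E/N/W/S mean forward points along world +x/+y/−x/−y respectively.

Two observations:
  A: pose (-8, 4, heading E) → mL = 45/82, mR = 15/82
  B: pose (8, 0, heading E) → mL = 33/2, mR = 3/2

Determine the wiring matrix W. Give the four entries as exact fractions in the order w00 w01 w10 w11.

obs A: pose=(-8,4,E) → sL=15/41, sR=15/41, mL=45/82, mR=15/82
obs B: pose=(8,0,E) → sL=15, sR=3, mL=33/2, mR=3/2
sensor matrix S = [[15/41, 15/41], [15, 3]]; det S = -180/41
solve [mL_A; mL_B] = S·[w00; w01] and [mR_A; mR_B] = S·[w10; w11]:
  w00 = 1, w01 = 1/2, w10 = 0, w11 = 1/2

1 1/2 0 1/2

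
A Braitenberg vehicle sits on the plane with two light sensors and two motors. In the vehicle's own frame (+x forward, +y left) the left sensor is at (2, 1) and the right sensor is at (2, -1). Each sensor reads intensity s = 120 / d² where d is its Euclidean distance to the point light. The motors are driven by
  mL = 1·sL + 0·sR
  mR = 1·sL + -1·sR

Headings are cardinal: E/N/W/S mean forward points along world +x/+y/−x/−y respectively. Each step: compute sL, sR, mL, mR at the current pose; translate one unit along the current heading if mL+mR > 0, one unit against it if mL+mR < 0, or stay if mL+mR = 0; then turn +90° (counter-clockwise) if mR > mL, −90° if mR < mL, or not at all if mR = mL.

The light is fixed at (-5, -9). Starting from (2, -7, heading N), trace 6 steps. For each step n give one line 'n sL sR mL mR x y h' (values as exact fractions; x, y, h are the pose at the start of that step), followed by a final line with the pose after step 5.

n=0: pose=(2,-7,N); sL=30/13, sR=3/2; mL=30/13, mR=21/26; mL+mR=81/26 → advance +1; mR−mL=-3/2 → turn -1·90°
n=1: pose=(2,-6,E); sL=120/97, sR=24/17; mL=120/97, mR=-288/1649; mL+mR=1752/1649 → advance +1; mR−mL=-24/17 → turn -1·90°
n=2: pose=(3,-6,S); sL=60/41, sR=12/5; mL=60/41, mR=-192/205; mL+mR=108/205 → advance +1; mR−mL=-12/5 → turn -1·90°
n=3: pose=(3,-7,W); sL=120/37, sR=8/3; mL=120/37, mR=64/111; mL+mR=424/111 → advance +1; mR−mL=-8/3 → turn -1·90°
n=4: pose=(2,-7,N); sL=30/13, sR=3/2; mL=30/13, mR=21/26; mL+mR=81/26 → advance +1; mR−mL=-3/2 → turn -1·90°
n=5: pose=(2,-6,E); sL=120/97, sR=24/17; mL=120/97, mR=-288/1649; mL+mR=1752/1649 → advance +1; mR−mL=-24/17 → turn -1·90°

0 30/13 3/2 30/13 21/26 2 -7 N
1 120/97 24/17 120/97 -288/1649 2 -6 E
2 60/41 12/5 60/41 -192/205 3 -6 S
3 120/37 8/3 120/37 64/111 3 -7 W
4 30/13 3/2 30/13 21/26 2 -7 N
5 120/97 24/17 120/97 -288/1649 2 -6 E
final 3 -6 S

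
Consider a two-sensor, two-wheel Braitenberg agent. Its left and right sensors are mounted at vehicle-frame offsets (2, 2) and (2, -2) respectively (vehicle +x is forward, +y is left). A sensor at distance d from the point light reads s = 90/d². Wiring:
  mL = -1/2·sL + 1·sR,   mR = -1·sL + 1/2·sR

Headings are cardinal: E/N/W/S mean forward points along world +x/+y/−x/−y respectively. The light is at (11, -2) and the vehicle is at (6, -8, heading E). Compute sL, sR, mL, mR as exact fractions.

left sensor world pos  = (8, -6); dL² = 25
right sensor world pos = (8, -10); dR² = 73
sL = 90/25 = 18/5
sR = 90/73 = 90/73
mL = -1/2·sL + 1·sR = -207/365
mR = -1·sL + 1/2·sR = -1089/365

18/5 90/73 -207/365 -1089/365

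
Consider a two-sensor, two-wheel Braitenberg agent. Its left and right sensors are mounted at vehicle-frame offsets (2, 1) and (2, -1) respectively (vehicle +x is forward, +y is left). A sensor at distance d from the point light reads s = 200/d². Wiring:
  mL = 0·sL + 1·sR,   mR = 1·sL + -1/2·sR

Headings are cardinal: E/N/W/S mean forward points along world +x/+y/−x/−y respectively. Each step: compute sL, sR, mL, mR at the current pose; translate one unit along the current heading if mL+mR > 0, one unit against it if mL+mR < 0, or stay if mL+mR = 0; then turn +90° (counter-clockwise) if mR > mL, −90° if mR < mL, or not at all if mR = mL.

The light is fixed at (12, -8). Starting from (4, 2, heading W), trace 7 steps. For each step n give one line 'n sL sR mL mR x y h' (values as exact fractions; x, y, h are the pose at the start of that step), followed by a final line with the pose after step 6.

0 200/181 200/221 200/221 26100/40001 4 2 W
1 50/61 25/26 25/26 1075/3172 3 2 N
2 200/193 200/149 200/149 10500/28757 3 3 E
3 20/13 100/81 100/81 970/1053 4 3 S
4 200/181 200/221 200/221 26100/40001 4 2 W
5 50/61 25/26 25/26 1075/3172 3 2 N
6 200/193 200/149 200/149 10500/28757 3 3 E
final 4 3 S

n=0: pose=(4,2,W); sL=200/181, sR=200/221; mL=200/221, mR=26100/40001; mL+mR=62300/40001 → advance +1; mR−mL=-10100/40001 → turn -1·90°
n=1: pose=(3,2,N); sL=50/61, sR=25/26; mL=25/26, mR=1075/3172; mL+mR=4125/3172 → advance +1; mR−mL=-1975/3172 → turn -1·90°
n=2: pose=(3,3,E); sL=200/193, sR=200/149; mL=200/149, mR=10500/28757; mL+mR=49100/28757 → advance +1; mR−mL=-28100/28757 → turn -1·90°
n=3: pose=(4,3,S); sL=20/13, sR=100/81; mL=100/81, mR=970/1053; mL+mR=2270/1053 → advance +1; mR−mL=-110/351 → turn -1·90°
n=4: pose=(4,2,W); sL=200/181, sR=200/221; mL=200/221, mR=26100/40001; mL+mR=62300/40001 → advance +1; mR−mL=-10100/40001 → turn -1·90°
n=5: pose=(3,2,N); sL=50/61, sR=25/26; mL=25/26, mR=1075/3172; mL+mR=4125/3172 → advance +1; mR−mL=-1975/3172 → turn -1·90°
n=6: pose=(3,3,E); sL=200/193, sR=200/149; mL=200/149, mR=10500/28757; mL+mR=49100/28757 → advance +1; mR−mL=-28100/28757 → turn -1·90°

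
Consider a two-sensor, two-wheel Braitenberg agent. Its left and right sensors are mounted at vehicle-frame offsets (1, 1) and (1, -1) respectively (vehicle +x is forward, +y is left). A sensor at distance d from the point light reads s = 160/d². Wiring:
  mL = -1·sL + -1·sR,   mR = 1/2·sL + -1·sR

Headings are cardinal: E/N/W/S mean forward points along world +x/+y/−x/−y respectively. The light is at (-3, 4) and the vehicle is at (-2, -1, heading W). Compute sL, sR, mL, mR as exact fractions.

40/9 10 -130/9 -70/9

left sensor world pos  = (-3, -2); dL² = 36
right sensor world pos = (-3, 0); dR² = 16
sL = 160/36 = 40/9
sR = 160/16 = 10
mL = -1·sL + -1·sR = -130/9
mR = 1/2·sL + -1·sR = -70/9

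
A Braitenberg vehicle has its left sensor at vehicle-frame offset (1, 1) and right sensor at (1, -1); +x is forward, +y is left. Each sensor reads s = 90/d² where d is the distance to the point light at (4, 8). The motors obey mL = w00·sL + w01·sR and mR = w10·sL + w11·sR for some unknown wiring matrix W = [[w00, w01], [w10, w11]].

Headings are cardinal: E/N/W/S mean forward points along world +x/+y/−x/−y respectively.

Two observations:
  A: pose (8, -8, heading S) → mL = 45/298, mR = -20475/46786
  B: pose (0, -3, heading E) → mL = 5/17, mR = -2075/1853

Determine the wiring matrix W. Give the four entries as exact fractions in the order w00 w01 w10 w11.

0 1/2 -1 -1/2

obs A: pose=(8,-8,S) → sL=45/157, sR=45/149, mL=45/298, mR=-20475/46786
obs B: pose=(0,-3,E) → sL=90/109, sR=10/17, mL=5/17, mR=-2075/1853
sensor matrix S = [[45/157, 45/149], [90/109, 10/17]]; det S = -3501000/43347229
solve [mL_A; mL_B] = S·[w00; w01] and [mR_A; mR_B] = S·[w10; w11]:
  w00 = 0, w01 = 1/2, w10 = -1, w11 = -1/2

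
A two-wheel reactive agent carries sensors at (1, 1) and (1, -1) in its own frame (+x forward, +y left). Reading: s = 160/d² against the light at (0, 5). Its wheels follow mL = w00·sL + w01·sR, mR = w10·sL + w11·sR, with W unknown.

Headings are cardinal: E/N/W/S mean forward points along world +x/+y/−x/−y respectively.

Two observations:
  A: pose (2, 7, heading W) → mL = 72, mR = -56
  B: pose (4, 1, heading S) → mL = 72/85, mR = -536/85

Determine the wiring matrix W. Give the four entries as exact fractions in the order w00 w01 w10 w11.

obs A: pose=(2,7,W) → sL=80, sR=16, mL=72, mR=-56
obs B: pose=(4,1,S) → sL=16/5, sR=80/17, mL=72/85, mR=-536/85
sensor matrix S = [[80, 16], [16/5, 80/17]]; det S = 27648/85
solve [mL_A; mL_B] = S·[w00; w01] and [mR_A; mR_B] = S·[w10; w11]:
  w00 = 1, w01 = -1/2, w10 = -1/2, w11 = -1

1 -1/2 -1/2 -1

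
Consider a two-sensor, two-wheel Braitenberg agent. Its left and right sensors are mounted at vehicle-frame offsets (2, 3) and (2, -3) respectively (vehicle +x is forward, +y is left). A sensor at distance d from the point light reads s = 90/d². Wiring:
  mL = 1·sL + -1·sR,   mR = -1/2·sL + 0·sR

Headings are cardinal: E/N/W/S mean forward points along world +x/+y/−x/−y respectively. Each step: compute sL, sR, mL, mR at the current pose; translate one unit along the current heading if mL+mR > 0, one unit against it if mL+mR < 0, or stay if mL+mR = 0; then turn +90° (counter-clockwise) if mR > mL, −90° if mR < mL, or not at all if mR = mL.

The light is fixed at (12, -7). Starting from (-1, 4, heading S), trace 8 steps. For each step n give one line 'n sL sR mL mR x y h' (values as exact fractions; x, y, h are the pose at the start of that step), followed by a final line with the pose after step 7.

0 90/181 90/337 14040/60997 -45/181 -1 4 S
1 5/17 1/5 8/85 -5/34 -1 5 W
2 90/421 90/277 -12960/116617 -45/421 0 5 N
3 9/26 45/196 297/2548 -9/52 0 4 W
4 18/73 90/233 -2376/17009 -9/73 1 4 N
5 45/109 45/169 2700/18421 -45/218 1 3 W
6 90/313 90/193 -10800/60409 -45/313 2 3 N
7 1/2 5/16 3/16 -1/4 2 2 W
final 3 2 N

n=0: pose=(-1,4,S); sL=90/181, sR=90/337; mL=14040/60997, mR=-45/181; mL+mR=-1125/60997 → advance -1; mR−mL=-29205/60997 → turn -1·90°
n=1: pose=(-1,5,W); sL=5/17, sR=1/5; mL=8/85, mR=-5/34; mL+mR=-9/170 → advance -1; mR−mL=-41/170 → turn -1·90°
n=2: pose=(0,5,N); sL=90/421, sR=90/277; mL=-12960/116617, mR=-45/421; mL+mR=-25425/116617 → advance -1; mR−mL=495/116617 → turn +1·90°
n=3: pose=(0,4,W); sL=9/26, sR=45/196; mL=297/2548, mR=-9/52; mL+mR=-36/637 → advance -1; mR−mL=-369/1274 → turn -1·90°
n=4: pose=(1,4,N); sL=18/73, sR=90/233; mL=-2376/17009, mR=-9/73; mL+mR=-4473/17009 → advance -1; mR−mL=279/17009 → turn +1·90°
n=5: pose=(1,3,W); sL=45/109, sR=45/169; mL=2700/18421, mR=-45/218; mL+mR=-2205/36842 → advance -1; mR−mL=-13005/36842 → turn -1·90°
n=6: pose=(2,3,N); sL=90/313, sR=90/193; mL=-10800/60409, mR=-45/313; mL+mR=-19485/60409 → advance -1; mR−mL=2115/60409 → turn +1·90°
n=7: pose=(2,2,W); sL=1/2, sR=5/16; mL=3/16, mR=-1/4; mL+mR=-1/16 → advance -1; mR−mL=-7/16 → turn -1·90°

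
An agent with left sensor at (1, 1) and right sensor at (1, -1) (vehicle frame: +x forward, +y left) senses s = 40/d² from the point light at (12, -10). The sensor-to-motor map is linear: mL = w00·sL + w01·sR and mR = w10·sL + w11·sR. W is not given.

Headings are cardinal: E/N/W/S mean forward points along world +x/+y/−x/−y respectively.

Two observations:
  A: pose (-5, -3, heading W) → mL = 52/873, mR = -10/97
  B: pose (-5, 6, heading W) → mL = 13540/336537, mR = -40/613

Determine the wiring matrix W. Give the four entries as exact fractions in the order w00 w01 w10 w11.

1 -1/2 0 -1

obs A: pose=(-5,-3,W) → sL=1/9, sR=10/97, mL=52/873, mR=-10/97
obs B: pose=(-5,6,W) → sL=40/549, sR=40/613, mL=13540/336537, mR=-40/613
sensor matrix S = [[1/9, 10/97], [40/549, 40/613]]; det S = -2840/10881363
solve [mL_A; mL_B] = S·[w00; w01] and [mR_A; mR_B] = S·[w10; w11]:
  w00 = 1, w01 = -1/2, w10 = 0, w11 = -1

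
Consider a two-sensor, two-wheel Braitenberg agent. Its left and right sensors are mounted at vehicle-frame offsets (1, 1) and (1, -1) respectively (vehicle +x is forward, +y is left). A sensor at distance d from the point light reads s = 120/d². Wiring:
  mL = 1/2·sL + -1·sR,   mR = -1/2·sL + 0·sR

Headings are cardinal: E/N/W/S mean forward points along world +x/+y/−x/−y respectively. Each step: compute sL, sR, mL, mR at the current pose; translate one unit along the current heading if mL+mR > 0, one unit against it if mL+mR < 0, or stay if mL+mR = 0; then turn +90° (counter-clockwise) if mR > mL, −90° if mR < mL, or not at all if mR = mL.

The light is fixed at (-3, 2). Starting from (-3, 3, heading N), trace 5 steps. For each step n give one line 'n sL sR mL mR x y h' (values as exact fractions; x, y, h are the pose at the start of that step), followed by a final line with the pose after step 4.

0 24 24 -12 -12 -3 3 N
1 60 60 -30 -30 -3 2 N
2 120 120 -60 -60 -3 1 N
3 60 60 -30 -30 -3 0 N
4 24 24 -12 -12 -3 -1 N
final -3 -2 N

n=0: pose=(-3,3,N); sL=24, sR=24; mL=-12, mR=-12; mL+mR=-24 → advance -1; mR−mL=0 → turn +0·90°
n=1: pose=(-3,2,N); sL=60, sR=60; mL=-30, mR=-30; mL+mR=-60 → advance -1; mR−mL=0 → turn +0·90°
n=2: pose=(-3,1,N); sL=120, sR=120; mL=-60, mR=-60; mL+mR=-120 → advance -1; mR−mL=0 → turn +0·90°
n=3: pose=(-3,0,N); sL=60, sR=60; mL=-30, mR=-30; mL+mR=-60 → advance -1; mR−mL=0 → turn +0·90°
n=4: pose=(-3,-1,N); sL=24, sR=24; mL=-12, mR=-12; mL+mR=-24 → advance -1; mR−mL=0 → turn +0·90°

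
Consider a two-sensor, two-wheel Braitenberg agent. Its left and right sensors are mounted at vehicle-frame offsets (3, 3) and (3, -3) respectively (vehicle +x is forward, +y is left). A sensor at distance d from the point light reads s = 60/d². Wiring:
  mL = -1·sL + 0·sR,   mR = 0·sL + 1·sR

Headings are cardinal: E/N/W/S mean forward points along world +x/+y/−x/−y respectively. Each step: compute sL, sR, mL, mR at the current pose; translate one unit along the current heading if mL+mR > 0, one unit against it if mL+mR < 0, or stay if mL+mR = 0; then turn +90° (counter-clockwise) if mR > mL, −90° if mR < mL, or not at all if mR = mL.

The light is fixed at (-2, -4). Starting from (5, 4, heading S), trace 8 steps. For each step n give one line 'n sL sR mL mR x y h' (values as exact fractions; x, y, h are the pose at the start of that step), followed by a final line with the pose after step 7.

0 12/25 60/41 -12/25 60/41 5 4 S
1 3/10 15/29 -3/10 15/29 5 3 E
2 12/25 60/221 -12/25 60/221 6 3 N
3 30/17 30/53 -30/17 30/53 6 2 W
4 20/51 4/3 -20/51 4/3 7 2 S
5 15/52 15/37 -15/52 15/37 7 1 E
6 60/113 60/233 -60/113 60/233 8 1 N
7 6/5 30/49 -6/5 30/49 8 0 W
final 9 0 S

n=0: pose=(5,4,S); sL=12/25, sR=60/41; mL=-12/25, mR=60/41; mL+mR=1008/1025 → advance +1; mR−mL=1992/1025 → turn +1·90°
n=1: pose=(5,3,E); sL=3/10, sR=15/29; mL=-3/10, mR=15/29; mL+mR=63/290 → advance +1; mR−mL=237/290 → turn +1·90°
n=2: pose=(6,3,N); sL=12/25, sR=60/221; mL=-12/25, mR=60/221; mL+mR=-1152/5525 → advance -1; mR−mL=4152/5525 → turn +1·90°
n=3: pose=(6,2,W); sL=30/17, sR=30/53; mL=-30/17, mR=30/53; mL+mR=-1080/901 → advance -1; mR−mL=2100/901 → turn +1·90°
n=4: pose=(7,2,S); sL=20/51, sR=4/3; mL=-20/51, mR=4/3; mL+mR=16/17 → advance +1; mR−mL=88/51 → turn +1·90°
n=5: pose=(7,1,E); sL=15/52, sR=15/37; mL=-15/52, mR=15/37; mL+mR=225/1924 → advance +1; mR−mL=1335/1924 → turn +1·90°
n=6: pose=(8,1,N); sL=60/113, sR=60/233; mL=-60/113, mR=60/233; mL+mR=-7200/26329 → advance -1; mR−mL=20760/26329 → turn +1·90°
n=7: pose=(8,0,W); sL=6/5, sR=30/49; mL=-6/5, mR=30/49; mL+mR=-144/245 → advance -1; mR−mL=444/245 → turn +1·90°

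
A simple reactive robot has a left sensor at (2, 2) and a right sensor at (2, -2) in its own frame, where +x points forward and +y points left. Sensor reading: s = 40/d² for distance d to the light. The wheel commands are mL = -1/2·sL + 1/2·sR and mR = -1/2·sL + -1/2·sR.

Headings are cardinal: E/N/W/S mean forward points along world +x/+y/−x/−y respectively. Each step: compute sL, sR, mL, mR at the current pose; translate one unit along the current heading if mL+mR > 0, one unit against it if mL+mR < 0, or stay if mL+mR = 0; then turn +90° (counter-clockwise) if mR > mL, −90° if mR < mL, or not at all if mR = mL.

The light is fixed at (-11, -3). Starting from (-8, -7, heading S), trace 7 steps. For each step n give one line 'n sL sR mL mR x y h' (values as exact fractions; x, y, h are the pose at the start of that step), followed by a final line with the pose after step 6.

0 40/61 40/37 480/2257 -1960/2257 -8 -7 S
1 20/13 20 120/13 -140/13 -8 -6 W
2 8 40/37 -128/37 -168/37 -7 -6 N
3 1 5/9 -2/9 -7/9 -7 -7 E
4 40/61 40/37 480/2257 -1960/2257 -8 -7 S
5 20/13 20 120/13 -140/13 -8 -6 W
6 8 40/37 -128/37 -168/37 -7 -6 N
final -7 -7 E

n=0: pose=(-8,-7,S); sL=40/61, sR=40/37; mL=480/2257, mR=-1960/2257; mL+mR=-40/61 → advance -1; mR−mL=-40/37 → turn -1·90°
n=1: pose=(-8,-6,W); sL=20/13, sR=20; mL=120/13, mR=-140/13; mL+mR=-20/13 → advance -1; mR−mL=-20 → turn -1·90°
n=2: pose=(-7,-6,N); sL=8, sR=40/37; mL=-128/37, mR=-168/37; mL+mR=-8 → advance -1; mR−mL=-40/37 → turn -1·90°
n=3: pose=(-7,-7,E); sL=1, sR=5/9; mL=-2/9, mR=-7/9; mL+mR=-1 → advance -1; mR−mL=-5/9 → turn -1·90°
n=4: pose=(-8,-7,S); sL=40/61, sR=40/37; mL=480/2257, mR=-1960/2257; mL+mR=-40/61 → advance -1; mR−mL=-40/37 → turn -1·90°
n=5: pose=(-8,-6,W); sL=20/13, sR=20; mL=120/13, mR=-140/13; mL+mR=-20/13 → advance -1; mR−mL=-20 → turn -1·90°
n=6: pose=(-7,-6,N); sL=8, sR=40/37; mL=-128/37, mR=-168/37; mL+mR=-8 → advance -1; mR−mL=-40/37 → turn -1·90°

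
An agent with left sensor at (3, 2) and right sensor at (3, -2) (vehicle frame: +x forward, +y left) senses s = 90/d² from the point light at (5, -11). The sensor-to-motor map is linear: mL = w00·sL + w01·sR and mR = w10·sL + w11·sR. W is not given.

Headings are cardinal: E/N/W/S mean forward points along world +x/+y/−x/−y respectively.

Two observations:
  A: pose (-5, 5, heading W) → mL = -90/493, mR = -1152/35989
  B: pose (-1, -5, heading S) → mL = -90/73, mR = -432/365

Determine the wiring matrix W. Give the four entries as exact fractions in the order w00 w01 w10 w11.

0 -1 -1/2 1/2

obs A: pose=(-5,5,W) → sL=18/73, sR=90/493, mL=-90/493, mR=-1152/35989
obs B: pose=(-1,-5,S) → sL=18/5, sR=90/73, mL=-90/73, mR=-432/365
sensor matrix S = [[18/73, 90/493], [18/5, 90/73]]; det S = -927936/2627197
solve [mL_A; mL_B] = S·[w00; w01] and [mR_A; mR_B] = S·[w10; w11]:
  w00 = 0, w01 = -1, w10 = -1/2, w11 = 1/2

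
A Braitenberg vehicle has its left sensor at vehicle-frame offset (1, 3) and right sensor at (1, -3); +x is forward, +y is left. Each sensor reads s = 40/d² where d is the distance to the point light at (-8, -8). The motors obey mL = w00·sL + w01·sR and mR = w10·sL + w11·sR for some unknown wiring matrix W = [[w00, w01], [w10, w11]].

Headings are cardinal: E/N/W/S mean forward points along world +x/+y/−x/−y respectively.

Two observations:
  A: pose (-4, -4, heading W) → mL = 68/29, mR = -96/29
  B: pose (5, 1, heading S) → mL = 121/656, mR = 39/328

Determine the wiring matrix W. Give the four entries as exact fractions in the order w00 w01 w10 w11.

obs A: pose=(-4,-4,W) → sL=4, sR=20/29, mL=68/29, mR=-96/29
obs B: pose=(5,1,S) → sL=1/8, sR=10/41, mL=121/656, mR=39/328
sensor matrix S = [[4, 20/29], [1/8, 10/41]]; det S = 2115/2378
solve [mL_A; mL_B] = S·[w00; w01] and [mR_A; mR_B] = S·[w10; w11]:
  w00 = 1/2, w01 = 1/2, w10 = -1, w11 = 1

1/2 1/2 -1 1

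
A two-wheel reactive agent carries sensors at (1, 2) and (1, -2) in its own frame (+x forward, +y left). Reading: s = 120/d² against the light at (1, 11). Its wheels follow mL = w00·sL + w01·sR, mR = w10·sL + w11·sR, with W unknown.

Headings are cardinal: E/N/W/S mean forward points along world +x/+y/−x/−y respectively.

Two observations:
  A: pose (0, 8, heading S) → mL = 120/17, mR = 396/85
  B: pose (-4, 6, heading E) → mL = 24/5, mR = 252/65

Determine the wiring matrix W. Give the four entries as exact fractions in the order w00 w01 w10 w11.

1 0 1 -1/2

obs A: pose=(0,8,S) → sL=120/17, sR=24/5, mL=120/17, mR=396/85
obs B: pose=(-4,6,E) → sL=24/5, sR=24/13, mL=24/5, mR=252/65
sensor matrix S = [[120/17, 24/5], [24/5, 24/13]]; det S = -55296/5525
solve [mL_A; mL_B] = S·[w00; w01] and [mR_A; mR_B] = S·[w10; w11]:
  w00 = 1, w01 = 0, w10 = 1, w11 = -1/2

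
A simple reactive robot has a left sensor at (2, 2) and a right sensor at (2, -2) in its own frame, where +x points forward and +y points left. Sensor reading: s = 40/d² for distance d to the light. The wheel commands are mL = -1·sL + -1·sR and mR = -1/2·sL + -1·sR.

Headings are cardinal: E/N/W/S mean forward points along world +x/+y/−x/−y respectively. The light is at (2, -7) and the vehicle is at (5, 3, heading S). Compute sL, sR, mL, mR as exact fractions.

40/89 8/13 -1232/1157 -972/1157

left sensor world pos  = (7, 1); dL² = 89
right sensor world pos = (3, 1); dR² = 65
sL = 40/89 = 40/89
sR = 40/65 = 8/13
mL = -1·sL + -1·sR = -1232/1157
mR = -1/2·sL + -1·sR = -972/1157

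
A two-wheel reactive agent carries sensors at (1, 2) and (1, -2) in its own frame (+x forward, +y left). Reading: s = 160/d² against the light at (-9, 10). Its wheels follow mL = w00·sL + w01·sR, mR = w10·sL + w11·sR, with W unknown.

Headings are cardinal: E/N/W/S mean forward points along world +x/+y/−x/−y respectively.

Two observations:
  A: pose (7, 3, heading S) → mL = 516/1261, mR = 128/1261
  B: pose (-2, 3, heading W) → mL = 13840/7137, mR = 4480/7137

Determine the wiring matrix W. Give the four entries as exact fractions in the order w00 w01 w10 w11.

obs A: pose=(7,3,S) → sL=40/97, sR=8/13, mL=516/1261, mR=128/1261
obs B: pose=(-2,3,W) → sL=160/117, sR=160/61, mL=13840/7137, mR=4480/7137
sensor matrix S = [[40/97, 8/13], [160/117, 160/61]]; det S = 2160640/8999757
solve [mL_A; mL_B] = S·[w00; w01] and [mR_A; mR_B] = S·[w10; w11]:
  w00 = -1/2, w01 = 1, w10 = -1/2, w11 = 1/2

-1/2 1 -1/2 1/2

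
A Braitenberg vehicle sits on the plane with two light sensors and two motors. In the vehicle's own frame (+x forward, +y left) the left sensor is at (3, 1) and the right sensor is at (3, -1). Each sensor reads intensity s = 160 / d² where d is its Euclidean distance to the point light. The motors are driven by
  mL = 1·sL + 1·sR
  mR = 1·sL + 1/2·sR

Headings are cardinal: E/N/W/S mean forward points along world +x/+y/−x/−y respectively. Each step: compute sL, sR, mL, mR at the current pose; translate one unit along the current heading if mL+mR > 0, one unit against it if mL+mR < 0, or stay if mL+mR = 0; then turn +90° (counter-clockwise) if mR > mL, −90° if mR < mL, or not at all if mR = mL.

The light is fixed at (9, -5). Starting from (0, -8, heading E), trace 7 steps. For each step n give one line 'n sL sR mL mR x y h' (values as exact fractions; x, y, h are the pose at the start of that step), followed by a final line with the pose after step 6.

n=0: pose=(0,-8,E); sL=4, sR=40/13; mL=92/13, mR=72/13; mL+mR=164/13 → advance +1; mR−mL=-20/13 → turn -1·90°
n=1: pose=(1,-8,S); sL=32/17, sR=160/117; mL=6464/1989, mR=5104/1989; mL+mR=3856/663 → advance +1; mR−mL=-80/117 → turn -1·90°
n=2: pose=(1,-9,W); sL=80/73, sR=16/13; mL=2208/949, mR=1624/949; mL+mR=3832/949 → advance +1; mR−mL=-8/13 → turn -1·90°
n=3: pose=(0,-9,N); sL=160/101, sR=32/13; mL=5312/1313, mR=3696/1313; mL+mR=9008/1313 → advance +1; mR−mL=-16/13 → turn -1·90°
n=4: pose=(0,-8,E); sL=4, sR=40/13; mL=92/13, mR=72/13; mL+mR=164/13 → advance +1; mR−mL=-20/13 → turn -1·90°
n=5: pose=(1,-8,S); sL=32/17, sR=160/117; mL=6464/1989, mR=5104/1989; mL+mR=3856/663 → advance +1; mR−mL=-80/117 → turn -1·90°
n=6: pose=(1,-9,W); sL=80/73, sR=16/13; mL=2208/949, mR=1624/949; mL+mR=3832/949 → advance +1; mR−mL=-8/13 → turn -1·90°

0 4 40/13 92/13 72/13 0 -8 E
1 32/17 160/117 6464/1989 5104/1989 1 -8 S
2 80/73 16/13 2208/949 1624/949 1 -9 W
3 160/101 32/13 5312/1313 3696/1313 0 -9 N
4 4 40/13 92/13 72/13 0 -8 E
5 32/17 160/117 6464/1989 5104/1989 1 -8 S
6 80/73 16/13 2208/949 1624/949 1 -9 W
final 0 -9 N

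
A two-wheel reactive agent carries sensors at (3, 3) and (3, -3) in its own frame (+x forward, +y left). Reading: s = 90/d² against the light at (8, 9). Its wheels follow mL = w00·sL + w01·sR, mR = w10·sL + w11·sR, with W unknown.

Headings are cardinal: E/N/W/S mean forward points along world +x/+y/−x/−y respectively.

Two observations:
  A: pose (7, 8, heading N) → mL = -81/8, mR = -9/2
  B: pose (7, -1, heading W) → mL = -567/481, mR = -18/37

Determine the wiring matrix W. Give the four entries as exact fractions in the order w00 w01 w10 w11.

obs A: pose=(7,8,N) → sL=9/2, sR=45/4, mL=-81/8, mR=-9/2
obs B: pose=(7,-1,W) → sL=18/37, sR=18/13, mL=-567/481, mR=-18/37
sensor matrix S = [[9/2, 45/4], [18/37, 18/13]]; det S = 729/962
solve [mL_A; mL_B] = S·[w00; w01] and [mR_A; mR_B] = S·[w10; w11]:
  w00 = -1, w01 = -1/2, w10 = -1, w11 = 0

-1 -1/2 -1 0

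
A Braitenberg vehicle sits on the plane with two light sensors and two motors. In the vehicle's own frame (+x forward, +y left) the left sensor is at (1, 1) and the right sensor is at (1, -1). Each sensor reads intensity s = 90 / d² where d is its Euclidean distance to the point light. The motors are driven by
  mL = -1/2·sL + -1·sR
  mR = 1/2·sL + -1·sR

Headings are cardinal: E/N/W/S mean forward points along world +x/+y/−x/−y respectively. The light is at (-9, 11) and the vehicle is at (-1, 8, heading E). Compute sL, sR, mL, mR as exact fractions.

18/17 90/97 -2403/1649 -657/1649

left sensor world pos  = (0, 9); dL² = 85
right sensor world pos = (0, 7); dR² = 97
sL = 90/85 = 18/17
sR = 90/97 = 90/97
mL = -1/2·sL + -1·sR = -2403/1649
mR = 1/2·sL + -1·sR = -657/1649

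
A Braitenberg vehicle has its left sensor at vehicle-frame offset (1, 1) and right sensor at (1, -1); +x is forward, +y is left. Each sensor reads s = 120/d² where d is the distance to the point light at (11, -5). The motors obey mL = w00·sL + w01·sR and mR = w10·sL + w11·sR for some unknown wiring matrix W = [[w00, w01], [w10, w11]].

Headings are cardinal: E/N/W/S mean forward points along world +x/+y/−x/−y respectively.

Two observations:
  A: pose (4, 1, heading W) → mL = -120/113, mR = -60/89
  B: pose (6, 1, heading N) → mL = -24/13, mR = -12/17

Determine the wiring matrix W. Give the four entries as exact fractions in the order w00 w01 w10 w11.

0 -1 -1/2 0

obs A: pose=(4,1,W) → sL=120/89, sR=120/113, mL=-120/113, mR=-60/89
obs B: pose=(6,1,N) → sL=24/17, sR=24/13, mL=-24/13, mR=-12/17
sensor matrix S = [[120/89, 120/113], [24/17, 24/13]]; det S = 2200320/2222597
solve [mL_A; mL_B] = S·[w00; w01] and [mR_A; mR_B] = S·[w10; w11]:
  w00 = 0, w01 = -1, w10 = -1/2, w11 = 0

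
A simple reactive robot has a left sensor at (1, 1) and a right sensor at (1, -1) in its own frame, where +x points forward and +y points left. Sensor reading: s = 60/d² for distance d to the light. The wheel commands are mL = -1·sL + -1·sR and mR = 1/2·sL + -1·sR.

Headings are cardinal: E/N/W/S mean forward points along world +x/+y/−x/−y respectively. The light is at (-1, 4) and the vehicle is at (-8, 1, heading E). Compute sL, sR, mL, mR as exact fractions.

3/2 15/13 -69/26 -21/52

left sensor world pos  = (-7, 2); dL² = 40
right sensor world pos = (-7, 0); dR² = 52
sL = 60/40 = 3/2
sR = 60/52 = 15/13
mL = -1·sL + -1·sR = -69/26
mR = 1/2·sL + -1·sR = -21/52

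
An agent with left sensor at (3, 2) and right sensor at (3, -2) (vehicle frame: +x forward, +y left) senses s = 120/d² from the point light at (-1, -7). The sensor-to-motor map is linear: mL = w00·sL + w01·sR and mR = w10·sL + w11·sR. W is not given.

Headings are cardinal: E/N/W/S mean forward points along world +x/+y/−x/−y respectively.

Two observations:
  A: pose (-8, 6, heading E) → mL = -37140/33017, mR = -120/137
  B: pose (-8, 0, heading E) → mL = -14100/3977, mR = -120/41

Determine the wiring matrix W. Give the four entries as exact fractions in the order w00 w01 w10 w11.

obs A: pose=(-8,6,E) → sL=120/241, sR=120/137, mL=-37140/33017, mR=-120/137
obs B: pose=(-8,0,E) → sL=120/97, sR=120/41, mL=-14100/3977, mR=-120/41
sensor matrix S = [[120/241, 120/137], [120/97, 120/41]]; det S = 49075200/131308609
solve [mL_A; mL_B] = S·[w00; w01] and [mR_A; mR_B] = S·[w10; w11]:
  w00 = -1/2, w01 = -1, w10 = 0, w11 = -1

-1/2 -1 0 -1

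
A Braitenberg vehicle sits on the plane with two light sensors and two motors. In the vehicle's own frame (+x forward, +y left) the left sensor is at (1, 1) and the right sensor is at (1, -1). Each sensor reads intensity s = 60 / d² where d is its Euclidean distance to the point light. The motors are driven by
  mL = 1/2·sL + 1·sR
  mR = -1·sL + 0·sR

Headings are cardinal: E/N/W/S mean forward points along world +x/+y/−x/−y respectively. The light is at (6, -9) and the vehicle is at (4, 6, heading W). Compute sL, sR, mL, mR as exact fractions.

12/41 12/53 810/2173 -12/41

left sensor world pos  = (3, 5); dL² = 205
right sensor world pos = (3, 7); dR² = 265
sL = 60/205 = 12/41
sR = 60/265 = 12/53
mL = 1/2·sL + 1·sR = 810/2173
mR = -1·sL + 0·sR = -12/41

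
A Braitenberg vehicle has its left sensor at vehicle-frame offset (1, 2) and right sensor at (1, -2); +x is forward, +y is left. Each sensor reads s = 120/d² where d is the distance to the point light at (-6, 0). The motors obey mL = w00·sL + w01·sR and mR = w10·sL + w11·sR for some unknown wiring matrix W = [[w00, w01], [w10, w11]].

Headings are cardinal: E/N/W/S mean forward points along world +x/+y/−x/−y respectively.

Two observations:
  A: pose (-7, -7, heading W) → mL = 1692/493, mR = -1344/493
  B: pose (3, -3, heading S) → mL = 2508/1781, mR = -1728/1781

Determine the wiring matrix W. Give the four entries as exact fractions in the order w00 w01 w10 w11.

-1/2 1 1 -1

obs A: pose=(-7,-7,W) → sL=24/17, sR=120/29, mL=1692/493, mR=-1344/493
obs B: pose=(3,-3,S) → sL=120/137, sR=24/13, mL=2508/1781, mR=-1728/1781
sensor matrix S = [[24/17, 120/29], [120/137, 24/13]]; det S = -893952/878033
solve [mL_A; mL_B] = S·[w00; w01] and [mR_A; mR_B] = S·[w10; w11]:
  w00 = -1/2, w01 = 1, w10 = 1, w11 = -1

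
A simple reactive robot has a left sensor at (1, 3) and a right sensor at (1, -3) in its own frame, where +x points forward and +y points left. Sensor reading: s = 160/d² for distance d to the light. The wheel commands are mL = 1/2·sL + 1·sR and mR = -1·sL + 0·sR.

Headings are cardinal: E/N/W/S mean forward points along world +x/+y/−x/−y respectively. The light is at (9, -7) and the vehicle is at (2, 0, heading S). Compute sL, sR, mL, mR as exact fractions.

left sensor world pos  = (5, -1); dL² = 52
right sensor world pos = (-1, -1); dR² = 136
sL = 160/52 = 40/13
sR = 160/136 = 20/17
mL = 1/2·sL + 1·sR = 600/221
mR = -1·sL + 0·sR = -40/13

40/13 20/17 600/221 -40/13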